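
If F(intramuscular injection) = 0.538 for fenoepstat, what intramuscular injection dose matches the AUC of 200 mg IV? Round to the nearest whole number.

D_intramuscular = 372 mg

For equal systemic exposure: F × D_ev = D_iv
D_ev = D_iv / F = 200 / 0.538 = 371.747 mg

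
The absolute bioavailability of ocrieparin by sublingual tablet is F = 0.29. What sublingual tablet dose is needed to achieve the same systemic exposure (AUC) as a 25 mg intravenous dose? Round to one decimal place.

For equal systemic exposure: F × D_ev = D_iv
D_ev = D_iv / F = 25 / 0.29 = 86.2069 mg

D_sublingual = 86.2 mg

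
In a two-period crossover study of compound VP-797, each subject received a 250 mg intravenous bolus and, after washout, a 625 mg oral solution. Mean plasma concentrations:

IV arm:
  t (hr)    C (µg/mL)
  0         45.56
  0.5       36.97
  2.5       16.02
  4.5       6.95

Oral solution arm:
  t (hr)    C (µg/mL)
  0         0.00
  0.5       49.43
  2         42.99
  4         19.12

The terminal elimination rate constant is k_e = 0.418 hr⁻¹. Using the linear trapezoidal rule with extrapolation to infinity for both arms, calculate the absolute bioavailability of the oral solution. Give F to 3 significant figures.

Trapezoidal AUC_0→4.5 (IV):
  [0→0.5]: (45.56+36.97)/2 × 0.5 = 20.6325
  [0.5→2.5]: (36.97+16.02)/2 × 2 = 52.99
  [2.5→4.5]: (16.02+6.95)/2 × 2 = 22.97
  Sum = 96.5925 µg/mL·hr
IV tail: 6.95/0.418 = 16.627; AUC_iv,0→∞ = 96.5925 + 16.627 = 113.2195 µg/mL·hr
Trapezoidal AUC_0→4 (oral solution):
  [0→0.5]: (0.00+49.43)/2 × 0.5 = 12.3575
  [0.5→2]: (49.43+42.99)/2 × 1.5 = 69.315
  [2→4]: (42.99+19.12)/2 × 2 = 62.11
  Sum = 143.7825 µg/mL·hr
oral solution tail: 19.12/0.418 = 45.742; AUC_ev,0→∞ = 143.7825 + 45.742 = 189.5245 µg/mL·hr
F = (AUC_ev/D_ev)/(AUC_iv/D_iv) = (189.5245/625)/(113.2195/250) = 0.3032392/0.452878 = 0.6696

F = 0.670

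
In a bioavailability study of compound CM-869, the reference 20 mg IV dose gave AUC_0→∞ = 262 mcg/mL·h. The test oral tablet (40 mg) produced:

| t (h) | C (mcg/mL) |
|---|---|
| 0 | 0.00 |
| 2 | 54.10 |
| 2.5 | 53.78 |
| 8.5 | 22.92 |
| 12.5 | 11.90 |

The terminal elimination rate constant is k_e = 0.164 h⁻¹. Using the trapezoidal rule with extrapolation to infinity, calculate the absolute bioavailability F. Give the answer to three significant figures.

Trapezoidal AUC_0→12.5 (oral tablet):
  [0→2]: (0.00+54.10)/2 × 2 = 54.1
  [2→2.5]: (54.10+53.78)/2 × 0.5 = 26.97
  [2.5→8.5]: (53.78+22.92)/2 × 6 = 230.1
  [8.5→12.5]: (22.92+11.90)/2 × 4 = 69.64
  Sum = 380.81 mcg/mL·h
Tail: C_last/k_e = 11.90/0.164 = 72.561
AUC_0→∞ (oral tablet) = 380.81 + 72.561 = 453.371 mcg/mL·h
F = (AUC_ev/D_ev)/(AUC_iv/D_iv) = (453.371/40)/(262/20) = 11.334275/13.1 = 0.8652

F = 0.865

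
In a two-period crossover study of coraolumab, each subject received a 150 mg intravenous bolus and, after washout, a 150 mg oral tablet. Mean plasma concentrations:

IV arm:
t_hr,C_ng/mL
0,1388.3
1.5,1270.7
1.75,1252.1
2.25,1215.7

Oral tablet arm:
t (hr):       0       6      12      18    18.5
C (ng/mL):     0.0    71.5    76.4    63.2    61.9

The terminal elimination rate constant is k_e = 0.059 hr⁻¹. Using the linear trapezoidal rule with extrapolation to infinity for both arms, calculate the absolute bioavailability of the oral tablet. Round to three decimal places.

Trapezoidal AUC_0→2.25 (IV):
  [0→1.5]: (1388.3+1270.7)/2 × 1.5 = 1994.25
  [1.5→1.75]: (1270.7+1252.1)/2 × 0.25 = 315.35
  [1.75→2.25]: (1252.1+1215.7)/2 × 0.5 = 616.95
  Sum = 2926.55 ng/mL·hr
IV tail: 1215.7/0.059 = 20605.085; AUC_iv,0→∞ = 2926.55 + 20605.085 = 23531.635 ng/mL·hr
Trapezoidal AUC_0→18.5 (oral tablet):
  [0→6]: (0.0+71.5)/2 × 6 = 214.5
  [6→12]: (71.5+76.4)/2 × 6 = 443.7
  [12→18]: (76.4+63.2)/2 × 6 = 418.8
  [18→18.5]: (63.2+61.9)/2 × 0.5 = 31.275
  Sum = 1108.275 ng/mL·hr
oral tablet tail: 61.9/0.059 = 1049.153; AUC_ev,0→∞ = 1108.275 + 1049.153 = 2157.428 ng/mL·hr
F = (AUC_ev/D_ev)/(AUC_iv/D_iv) = (2157.428/150)/(23531.635/150) = 14.3829/156.878 = 0.0917

F = 0.092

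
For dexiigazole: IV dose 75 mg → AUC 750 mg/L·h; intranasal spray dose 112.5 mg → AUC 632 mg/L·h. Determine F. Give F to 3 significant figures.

F = (AUC_ev / D_ev) / (AUC_iv / D_iv)
  = (632/112.5) / (750/75)
  = 5.61778 / 10 = 0.5618

F = 0.562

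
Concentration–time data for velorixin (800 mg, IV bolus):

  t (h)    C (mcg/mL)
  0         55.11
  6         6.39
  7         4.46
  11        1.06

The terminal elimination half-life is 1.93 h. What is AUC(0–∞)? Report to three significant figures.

AUC = 204 mcg/mL·h

Trapezoidal AUC_0→11:
  [0→6]: (55.11+6.39)/2 × 6 = 184.5
  [6→7]: (6.39+4.46)/2 × 1 = 5.425
  [7→11]: (4.46+1.06)/2 × 4 = 11.04
  Sum = 200.965 mcg/mL·h
k_e = ln2 / t½ = 0.693147 / 1.93 = 0.3591 h^-1
Extrapolated tail: C_last / k_e = 1.06 / 0.3591 = 2.952
AUC_0→∞ = 200.965 + 2.952 = 203.917 mcg/mL·h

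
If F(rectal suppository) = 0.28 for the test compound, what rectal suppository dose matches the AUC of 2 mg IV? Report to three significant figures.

D_rectal = 7.14 mg

For equal systemic exposure: F × D_ev = D_iv
D_ev = D_iv / F = 2 / 0.28 = 7.14286 mg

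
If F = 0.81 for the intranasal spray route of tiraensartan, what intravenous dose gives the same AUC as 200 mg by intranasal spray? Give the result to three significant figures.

D_iv = 162 mg

Systemic exposure from an extravascular dose = F × D_ev, so the equivalent IV dose is F × D_ev.
D_iv = F × D_ev = 0.81 × 200 = 162 mg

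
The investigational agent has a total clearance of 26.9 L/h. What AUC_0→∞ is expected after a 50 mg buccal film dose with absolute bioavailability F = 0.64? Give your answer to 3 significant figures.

AUC = 1.19 mg/L·h

AUC_0→∞ = F × Dose / CL
        = 0.64 × 50 / 26.9 = 1.18959 mg/L·h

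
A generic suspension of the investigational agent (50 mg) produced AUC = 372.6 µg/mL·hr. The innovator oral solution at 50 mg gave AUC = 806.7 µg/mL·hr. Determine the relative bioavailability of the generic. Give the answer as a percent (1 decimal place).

F_rel = 46.2%

F_rel = (AUC_test/D_test) / (AUC_ref/D_ref)
      = (372.6/50) / (806.7/50)
      = 7.452 / 16.134 = 0.4619 = 46.19%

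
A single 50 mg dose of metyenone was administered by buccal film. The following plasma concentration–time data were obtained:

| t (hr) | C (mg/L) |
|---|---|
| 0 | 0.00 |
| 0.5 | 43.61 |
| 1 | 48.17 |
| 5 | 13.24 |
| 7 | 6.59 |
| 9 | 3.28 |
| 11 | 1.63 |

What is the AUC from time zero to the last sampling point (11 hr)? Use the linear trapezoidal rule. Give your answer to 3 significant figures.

Trapezoidal AUC_0→11:
  [0→0.5]: (0.00+43.61)/2 × 0.5 = 10.9025
  [0.5→1]: (43.61+48.17)/2 × 0.5 = 22.945
  [1→5]: (48.17+13.24)/2 × 4 = 122.82
  [5→7]: (13.24+6.59)/2 × 2 = 19.83
  [7→9]: (6.59+3.28)/2 × 2 = 9.87
  [9→11]: (3.28+1.63)/2 × 2 = 4.91
  Sum = 191.2775 mg/L·hr

AUC = 191 mg/L·hr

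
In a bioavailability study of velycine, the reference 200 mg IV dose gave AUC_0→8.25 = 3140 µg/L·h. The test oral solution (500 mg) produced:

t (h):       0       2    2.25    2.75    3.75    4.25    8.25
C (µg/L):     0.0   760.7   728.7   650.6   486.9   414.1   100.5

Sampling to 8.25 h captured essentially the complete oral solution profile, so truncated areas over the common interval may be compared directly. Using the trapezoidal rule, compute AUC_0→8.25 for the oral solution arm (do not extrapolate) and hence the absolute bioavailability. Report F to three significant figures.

F = 0.397

Trapezoidal AUC_0→8.25 (oral solution):
  [0→2]: (0.0+760.7)/2 × 2 = 760.7
  [2→2.25]: (760.7+728.7)/2 × 0.25 = 186.175
  [2.25→2.75]: (728.7+650.6)/2 × 0.5 = 344.825
  [2.75→3.75]: (650.6+486.9)/2 × 1 = 568.75
  [3.75→4.25]: (486.9+414.1)/2 × 0.5 = 225.25
  [4.25→8.25]: (414.1+100.5)/2 × 4 = 1029.2
  Sum = 3114.9 µg/L·h
F = (AUC_ev/D_ev)/(AUC_iv/D_iv) = (3114.9/500)/(3140/200) = 6.2298/15.7 = 0.3968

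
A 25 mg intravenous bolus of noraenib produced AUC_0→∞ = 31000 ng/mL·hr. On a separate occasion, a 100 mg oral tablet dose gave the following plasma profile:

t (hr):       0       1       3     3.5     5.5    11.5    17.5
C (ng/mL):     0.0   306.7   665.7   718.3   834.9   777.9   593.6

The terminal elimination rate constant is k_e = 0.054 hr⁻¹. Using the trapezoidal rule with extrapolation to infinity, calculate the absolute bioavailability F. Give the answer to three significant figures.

Trapezoidal AUC_0→17.5 (oral tablet):
  [0→1]: (0.0+306.7)/2 × 1 = 153.35
  [1→3]: (306.7+665.7)/2 × 2 = 972.4
  [3→3.5]: (665.7+718.3)/2 × 0.5 = 346.0
  [3.5→5.5]: (718.3+834.9)/2 × 2 = 1553.2
  [5.5→11.5]: (834.9+777.9)/2 × 6 = 4838.4
  [11.5→17.5]: (777.9+593.6)/2 × 6 = 4114.5
  Sum = 11977.85 ng/mL·hr
Tail: C_last/k_e = 593.6/0.054 = 10992.593
AUC_0→∞ (oral tablet) = 11977.85 + 10992.593 = 22970.443 ng/mL·hr
F = (AUC_ev/D_ev)/(AUC_iv/D_iv) = (22970.443/100)/(31000/25) = 229.70443/1240 = 0.1852

F = 0.185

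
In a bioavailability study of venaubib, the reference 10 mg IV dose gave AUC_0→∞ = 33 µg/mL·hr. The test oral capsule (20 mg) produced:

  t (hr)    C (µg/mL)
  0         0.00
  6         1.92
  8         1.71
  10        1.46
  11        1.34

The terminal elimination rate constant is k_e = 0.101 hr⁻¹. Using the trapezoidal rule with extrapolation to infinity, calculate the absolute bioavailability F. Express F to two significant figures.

Trapezoidal AUC_0→11 (oral capsule):
  [0→6]: (0.00+1.92)/2 × 6 = 5.76
  [6→8]: (1.92+1.71)/2 × 2 = 3.63
  [8→10]: (1.71+1.46)/2 × 2 = 3.17
  [10→11]: (1.46+1.34)/2 × 1 = 1.4
  Sum = 13.96 µg/mL·hr
Tail: C_last/k_e = 1.34/0.101 = 13.267
AUC_0→∞ (oral capsule) = 13.96 + 13.267 = 27.227 µg/mL·hr
F = (AUC_ev/D_ev)/(AUC_iv/D_iv) = (27.227/20)/(33/10) = 1.36135/3.3 = 0.4125

F = 0.41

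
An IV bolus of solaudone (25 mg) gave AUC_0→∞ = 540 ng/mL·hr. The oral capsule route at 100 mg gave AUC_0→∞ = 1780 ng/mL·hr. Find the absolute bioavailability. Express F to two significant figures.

F = (AUC_ev / D_ev) / (AUC_iv / D_iv)
  = (1780/100) / (540/25)
  = 17.8 / 21.6 = 0.8241

F = 0.82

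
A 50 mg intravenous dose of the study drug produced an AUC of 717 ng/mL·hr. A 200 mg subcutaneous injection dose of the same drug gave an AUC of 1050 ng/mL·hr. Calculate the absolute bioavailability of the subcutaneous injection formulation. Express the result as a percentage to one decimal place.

F = 36.6%

F = (AUC_ev / D_ev) / (AUC_iv / D_iv)
  = (1050/200) / (717/50)
  = 5.25 / 14.34 = 0.3661
  = 36.61%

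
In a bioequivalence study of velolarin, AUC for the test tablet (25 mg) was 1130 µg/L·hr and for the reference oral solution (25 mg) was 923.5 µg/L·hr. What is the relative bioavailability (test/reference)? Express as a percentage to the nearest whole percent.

F_rel = 122%

F_rel = (AUC_test/D_test) / (AUC_ref/D_ref)
      = (1130/25) / (923.5/25)
      = 45.2 / 36.94 = 1.2236 = 122.36%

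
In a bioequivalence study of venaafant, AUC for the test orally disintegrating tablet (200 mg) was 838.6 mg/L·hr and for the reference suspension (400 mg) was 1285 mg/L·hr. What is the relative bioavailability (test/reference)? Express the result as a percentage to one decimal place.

F_rel = (AUC_test/D_test) / (AUC_ref/D_ref)
      = (838.6/200) / (1285/400)
      = 4.193 / 3.2125 = 1.3052 = 130.52%

F_rel = 130.5%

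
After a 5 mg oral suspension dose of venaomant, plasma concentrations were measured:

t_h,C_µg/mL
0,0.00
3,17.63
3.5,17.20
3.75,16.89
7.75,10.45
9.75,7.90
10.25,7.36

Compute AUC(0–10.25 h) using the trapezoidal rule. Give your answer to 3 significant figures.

Trapezoidal AUC_0→10.25:
  [0→3]: (0.00+17.63)/2 × 3 = 26.445
  [3→3.5]: (17.63+17.20)/2 × 0.5 = 8.7075
  [3.5→3.75]: (17.20+16.89)/2 × 0.25 = 4.26125
  [3.75→7.75]: (16.89+10.45)/2 × 4 = 54.68
  [7.75→9.75]: (10.45+7.90)/2 × 2 = 18.35
  [9.75→10.25]: (7.90+7.36)/2 × 0.5 = 3.815
  Sum = 116.25875 µg/mL·h

AUC = 116 µg/mL·h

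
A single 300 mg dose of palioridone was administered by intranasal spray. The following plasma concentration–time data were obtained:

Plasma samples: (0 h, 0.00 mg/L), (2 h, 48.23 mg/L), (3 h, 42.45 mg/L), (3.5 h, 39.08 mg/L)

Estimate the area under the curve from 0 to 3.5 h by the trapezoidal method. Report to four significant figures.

Trapezoidal AUC_0→3.5:
  [0→2]: (0.00+48.23)/2 × 2 = 48.23
  [2→3]: (48.23+42.45)/2 × 1 = 45.34
  [3→3.5]: (42.45+39.08)/2 × 0.5 = 20.3825
  Sum = 113.9525 mg/L·h

AUC = 114.0 mg/L·h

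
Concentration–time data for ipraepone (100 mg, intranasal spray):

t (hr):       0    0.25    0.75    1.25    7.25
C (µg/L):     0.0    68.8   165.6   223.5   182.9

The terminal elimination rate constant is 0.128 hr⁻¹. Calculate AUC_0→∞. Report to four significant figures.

Trapezoidal AUC_0→7.25:
  [0→0.25]: (0.0+68.8)/2 × 0.25 = 8.6
  [0.25→0.75]: (68.8+165.6)/2 × 0.5 = 58.6
  [0.75→1.25]: (165.6+223.5)/2 × 0.5 = 97.275
  [1.25→7.25]: (223.5+182.9)/2 × 6 = 1219.2
  Sum = 1383.675 µg/L·hr
Extrapolated tail: C_last / k_e = 182.9 / 0.128 = 1428.906
AUC_0→∞ = 1383.675 + 1428.906 = 2812.581 µg/L·hr

AUC = 2813 µg/L·hr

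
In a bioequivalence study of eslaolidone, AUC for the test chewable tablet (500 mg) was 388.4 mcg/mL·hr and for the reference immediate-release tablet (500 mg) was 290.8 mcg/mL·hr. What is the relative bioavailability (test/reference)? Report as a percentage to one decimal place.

F_rel = (AUC_test/D_test) / (AUC_ref/D_ref)
      = (388.4/500) / (290.8/500)
      = 0.7768 / 0.5816 = 1.3356 = 133.56%

F_rel = 133.6%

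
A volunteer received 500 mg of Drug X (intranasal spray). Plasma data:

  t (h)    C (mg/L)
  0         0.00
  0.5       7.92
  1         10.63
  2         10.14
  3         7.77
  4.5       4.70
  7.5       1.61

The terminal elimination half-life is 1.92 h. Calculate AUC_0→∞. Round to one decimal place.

AUC = 49.2 mg/L·h

Trapezoidal AUC_0→7.5:
  [0→0.5]: (0.00+7.92)/2 × 0.5 = 1.98
  [0.5→1]: (7.92+10.63)/2 × 0.5 = 4.6375
  [1→2]: (10.63+10.14)/2 × 1 = 10.385
  [2→3]: (10.14+7.77)/2 × 1 = 8.955
  [3→4.5]: (7.77+4.70)/2 × 1.5 = 9.3525
  [4.5→7.5]: (4.70+1.61)/2 × 3 = 9.465
  Sum = 44.775 mg/L·h
k_e = ln2 / t½ = 0.693147 / 1.92 = 0.3610 h^-1
Extrapolated tail: C_last / k_e = 1.61 / 0.361 = 4.460
AUC_0→∞ = 44.775 + 4.460 = 49.235 mg/L·h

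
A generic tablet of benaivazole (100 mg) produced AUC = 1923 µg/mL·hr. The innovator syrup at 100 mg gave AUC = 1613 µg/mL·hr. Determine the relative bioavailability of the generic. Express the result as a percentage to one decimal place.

F_rel = (AUC_test/D_test) / (AUC_ref/D_ref)
      = (1923/100) / (1613/100)
      = 19.23 / 16.13 = 1.1922 = 119.22%

F_rel = 119.2%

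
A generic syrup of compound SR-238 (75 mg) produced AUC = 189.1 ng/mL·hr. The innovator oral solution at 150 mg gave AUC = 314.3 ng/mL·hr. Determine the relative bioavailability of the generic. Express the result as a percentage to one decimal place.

F_rel = (AUC_test/D_test) / (AUC_ref/D_ref)
      = (189.1/75) / (314.3/150)
      = 2.52133 / 2.09533 = 1.2033 = 120.33%

F_rel = 120.3%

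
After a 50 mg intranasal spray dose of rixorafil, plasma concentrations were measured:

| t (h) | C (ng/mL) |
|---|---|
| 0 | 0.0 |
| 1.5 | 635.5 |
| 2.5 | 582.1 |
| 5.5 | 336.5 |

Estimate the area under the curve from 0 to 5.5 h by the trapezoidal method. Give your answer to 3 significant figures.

AUC = 2460 ng/mL·h

Trapezoidal AUC_0→5.5:
  [0→1.5]: (0.0+635.5)/2 × 1.5 = 476.625
  [1.5→2.5]: (635.5+582.1)/2 × 1 = 608.8
  [2.5→5.5]: (582.1+336.5)/2 × 3 = 1377.9
  Sum = 2463.325 ng/mL·h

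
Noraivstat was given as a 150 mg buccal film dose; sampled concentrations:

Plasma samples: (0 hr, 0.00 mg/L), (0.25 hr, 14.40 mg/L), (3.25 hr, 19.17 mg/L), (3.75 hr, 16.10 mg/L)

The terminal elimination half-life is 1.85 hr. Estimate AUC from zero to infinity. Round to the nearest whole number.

AUC = 104 mg/L·hr

Trapezoidal AUC_0→3.75:
  [0→0.25]: (0.00+14.40)/2 × 0.25 = 1.8
  [0.25→3.25]: (14.40+19.17)/2 × 3 = 50.355
  [3.25→3.75]: (19.17+16.10)/2 × 0.5 = 8.8175
  Sum = 60.9725 mg/L·hr
k_e = ln2 / t½ = 0.693147 / 1.85 = 0.3747 hr^-1
Extrapolated tail: C_last / k_e = 16.10 / 0.3747 = 42.968
AUC_0→∞ = 60.9725 + 42.968 = 103.9405 mg/L·hr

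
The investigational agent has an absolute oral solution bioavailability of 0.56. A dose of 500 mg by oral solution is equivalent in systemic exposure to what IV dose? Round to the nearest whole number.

Systemic exposure from an extravascular dose = F × D_ev, so the equivalent IV dose is F × D_ev.
D_iv = F × D_ev = 0.56 × 500 = 280 mg

D_iv = 280 mg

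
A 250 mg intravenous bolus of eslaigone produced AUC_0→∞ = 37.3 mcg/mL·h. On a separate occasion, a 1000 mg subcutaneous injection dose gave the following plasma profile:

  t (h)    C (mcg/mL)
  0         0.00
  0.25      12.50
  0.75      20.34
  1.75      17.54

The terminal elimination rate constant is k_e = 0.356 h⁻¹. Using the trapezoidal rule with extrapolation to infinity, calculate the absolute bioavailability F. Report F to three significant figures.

F = 0.523

Trapezoidal AUC_0→1.75 (subcutaneous injection):
  [0→0.25]: (0.00+12.50)/2 × 0.25 = 1.5625
  [0.25→0.75]: (12.50+20.34)/2 × 0.5 = 8.21
  [0.75→1.75]: (20.34+17.54)/2 × 1 = 18.94
  Sum = 28.7125 mcg/mL·h
Tail: C_last/k_e = 17.54/0.356 = 49.270
AUC_0→∞ (subcutaneous injection) = 28.7125 + 49.270 = 77.9825 mcg/mL·h
F = (AUC_ev/D_ev)/(AUC_iv/D_iv) = (77.9825/1000)/(37.3/250) = 0.0779825/0.1492 = 0.5227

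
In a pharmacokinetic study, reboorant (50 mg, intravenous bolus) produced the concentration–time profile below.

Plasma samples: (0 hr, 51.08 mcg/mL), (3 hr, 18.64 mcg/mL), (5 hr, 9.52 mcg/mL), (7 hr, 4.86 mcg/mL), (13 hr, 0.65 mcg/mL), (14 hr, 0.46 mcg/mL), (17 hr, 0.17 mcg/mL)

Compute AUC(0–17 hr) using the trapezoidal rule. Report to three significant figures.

AUC = 165 mcg/mL·hr

Trapezoidal AUC_0→17:
  [0→3]: (51.08+18.64)/2 × 3 = 104.58
  [3→5]: (18.64+9.52)/2 × 2 = 28.16
  [5→7]: (9.52+4.86)/2 × 2 = 14.38
  [7→13]: (4.86+0.65)/2 × 6 = 16.53
  [13→14]: (0.65+0.46)/2 × 1 = 0.555
  [14→17]: (0.46+0.17)/2 × 3 = 0.945
  Sum = 165.15 mcg/mL·hr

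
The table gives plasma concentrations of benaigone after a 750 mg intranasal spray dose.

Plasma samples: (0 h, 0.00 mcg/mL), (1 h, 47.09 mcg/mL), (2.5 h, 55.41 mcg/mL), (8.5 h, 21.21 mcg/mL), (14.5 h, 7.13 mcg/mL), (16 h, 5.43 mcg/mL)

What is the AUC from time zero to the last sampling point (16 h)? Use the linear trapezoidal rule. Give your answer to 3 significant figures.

AUC = 425 mcg/mL·h

Trapezoidal AUC_0→16:
  [0→1]: (0.00+47.09)/2 × 1 = 23.545
  [1→2.5]: (47.09+55.41)/2 × 1.5 = 76.875
  [2.5→8.5]: (55.41+21.21)/2 × 6 = 229.86
  [8.5→14.5]: (21.21+7.13)/2 × 6 = 85.02
  [14.5→16]: (7.13+5.43)/2 × 1.5 = 9.42
  Sum = 424.72 mcg/mL·h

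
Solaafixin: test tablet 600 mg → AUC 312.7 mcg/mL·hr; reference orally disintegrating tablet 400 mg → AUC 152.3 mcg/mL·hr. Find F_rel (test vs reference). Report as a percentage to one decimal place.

F_rel = (AUC_test/D_test) / (AUC_ref/D_ref)
      = (312.7/600) / (152.3/400)
      = 0.521167 / 0.38075 = 1.3688 = 136.88%

F_rel = 136.9%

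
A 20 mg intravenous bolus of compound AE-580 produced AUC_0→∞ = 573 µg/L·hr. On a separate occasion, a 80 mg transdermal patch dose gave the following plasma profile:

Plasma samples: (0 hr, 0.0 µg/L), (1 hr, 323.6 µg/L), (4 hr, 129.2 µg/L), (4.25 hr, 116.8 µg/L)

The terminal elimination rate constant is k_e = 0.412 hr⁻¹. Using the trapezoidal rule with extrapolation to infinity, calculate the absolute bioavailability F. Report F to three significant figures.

F = 0.504

Trapezoidal AUC_0→4.25 (transdermal patch):
  [0→1]: (0.0+323.6)/2 × 1 = 161.8
  [1→4]: (323.6+129.2)/2 × 3 = 679.2
  [4→4.25]: (129.2+116.8)/2 × 0.25 = 30.75
  Sum = 871.75 µg/L·hr
Tail: C_last/k_e = 116.8/0.412 = 283.495
AUC_0→∞ (transdermal patch) = 871.75 + 283.495 = 1155.245 µg/L·hr
F = (AUC_ev/D_ev)/(AUC_iv/D_iv) = (1155.245/80)/(573/20) = 14.4406/28.65 = 0.5040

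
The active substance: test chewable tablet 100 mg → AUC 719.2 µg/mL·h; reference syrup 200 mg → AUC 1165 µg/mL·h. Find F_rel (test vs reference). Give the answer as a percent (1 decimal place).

F_rel = (AUC_test/D_test) / (AUC_ref/D_ref)
      = (719.2/100) / (1165/200)
      = 7.192 / 5.825 = 1.2347 = 123.47%

F_rel = 123.5%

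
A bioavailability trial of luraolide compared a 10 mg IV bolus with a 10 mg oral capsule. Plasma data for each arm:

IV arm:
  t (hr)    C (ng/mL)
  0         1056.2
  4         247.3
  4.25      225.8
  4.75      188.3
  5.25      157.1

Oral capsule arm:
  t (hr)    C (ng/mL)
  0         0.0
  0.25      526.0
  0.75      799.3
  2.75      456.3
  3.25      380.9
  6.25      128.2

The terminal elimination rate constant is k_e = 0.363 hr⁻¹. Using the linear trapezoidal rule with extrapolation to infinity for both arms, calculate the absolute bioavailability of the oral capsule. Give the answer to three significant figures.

F = 0.906

Trapezoidal AUC_0→5.25 (IV):
  [0→4]: (1056.2+247.3)/2 × 4 = 2607.0
  [4→4.25]: (247.3+225.8)/2 × 0.25 = 59.1375
  [4.25→4.75]: (225.8+188.3)/2 × 0.5 = 103.525
  [4.75→5.25]: (188.3+157.1)/2 × 0.5 = 86.35
  Sum = 2856.0125 ng/mL·hr
IV tail: 157.1/0.363 = 432.782; AUC_iv,0→∞ = 2856.0125 + 432.782 = 3288.7945 ng/mL·hr
Trapezoidal AUC_0→6.25 (oral capsule):
  [0→0.25]: (0.0+526.0)/2 × 0.25 = 65.75
  [0.25→0.75]: (526.0+799.3)/2 × 0.5 = 331.325
  [0.75→2.75]: (799.3+456.3)/2 × 2 = 1255.6
  [2.75→3.25]: (456.3+380.9)/2 × 0.5 = 209.3
  [3.25→6.25]: (380.9+128.2)/2 × 3 = 763.65
  Sum = 2625.625 ng/mL·hr
oral capsule tail: 128.2/0.363 = 353.168; AUC_ev,0→∞ = 2625.625 + 353.168 = 2978.793 ng/mL·hr
F = (AUC_ev/D_ev)/(AUC_iv/D_iv) = (2978.793/10)/(3288.7945/10) = 297.8793/328.87945 = 0.9057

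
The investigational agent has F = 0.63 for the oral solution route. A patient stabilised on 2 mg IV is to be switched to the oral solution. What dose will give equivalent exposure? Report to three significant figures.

D_oral = 3.17 mg

For equal systemic exposure: F × D_ev = D_iv
D_ev = D_iv / F = 2 / 0.63 = 3.1746 mg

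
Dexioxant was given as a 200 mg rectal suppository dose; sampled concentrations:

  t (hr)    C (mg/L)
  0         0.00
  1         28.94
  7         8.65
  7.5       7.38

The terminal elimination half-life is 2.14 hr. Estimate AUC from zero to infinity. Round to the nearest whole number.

AUC = 154 mg/L·hr

Trapezoidal AUC_0→7.5:
  [0→1]: (0.00+28.94)/2 × 1 = 14.47
  [1→7]: (28.94+8.65)/2 × 6 = 112.77
  [7→7.5]: (8.65+7.38)/2 × 0.5 = 4.0075
  Sum = 131.2475 mg/L·hr
k_e = ln2 / t½ = 0.693147 / 2.14 = 0.3239 hr^-1
Extrapolated tail: C_last / k_e = 7.38 / 0.3239 = 22.785
AUC_0→∞ = 131.2475 + 22.785 = 154.0325 mg/L·hr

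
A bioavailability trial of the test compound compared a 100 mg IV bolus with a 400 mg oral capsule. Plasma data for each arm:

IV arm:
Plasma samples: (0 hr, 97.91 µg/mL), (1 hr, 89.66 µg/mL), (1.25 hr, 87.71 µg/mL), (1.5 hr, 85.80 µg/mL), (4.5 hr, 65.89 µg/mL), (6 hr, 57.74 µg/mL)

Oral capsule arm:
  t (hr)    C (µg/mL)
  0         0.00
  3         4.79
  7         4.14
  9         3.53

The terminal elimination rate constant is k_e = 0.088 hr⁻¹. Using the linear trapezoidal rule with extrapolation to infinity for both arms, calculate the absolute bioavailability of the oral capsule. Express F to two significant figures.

Trapezoidal AUC_0→6 (IV):
  [0→1]: (97.91+89.66)/2 × 1 = 93.785
  [1→1.25]: (89.66+87.71)/2 × 0.25 = 22.17125
  [1.25→1.5]: (87.71+85.80)/2 × 0.25 = 21.68875
  [1.5→4.5]: (85.80+65.89)/2 × 3 = 227.535
  [4.5→6]: (65.89+57.74)/2 × 1.5 = 92.7225
  Sum = 457.9025 µg/mL·hr
IV tail: 57.74/0.088 = 656.136; AUC_iv,0→∞ = 457.9025 + 656.136 = 1114.0385 µg/mL·hr
Trapezoidal AUC_0→9 (oral capsule):
  [0→3]: (0.00+4.79)/2 × 3 = 7.185
  [3→7]: (4.79+4.14)/2 × 4 = 17.86
  [7→9]: (4.14+3.53)/2 × 2 = 7.67
  Sum = 32.715 µg/mL·hr
oral capsule tail: 3.53/0.088 = 40.114; AUC_ev,0→∞ = 32.715 + 40.114 = 72.829 µg/mL·hr
F = (AUC_ev/D_ev)/(AUC_iv/D_iv) = (72.829/400)/(1114.0385/100) = 0.1820725/11.140385 = 0.0163

F = 0.016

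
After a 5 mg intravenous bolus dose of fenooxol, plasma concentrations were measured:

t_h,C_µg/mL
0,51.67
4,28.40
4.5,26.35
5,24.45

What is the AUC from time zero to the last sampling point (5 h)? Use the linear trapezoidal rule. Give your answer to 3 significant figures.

Trapezoidal AUC_0→5:
  [0→4]: (51.67+28.40)/2 × 4 = 160.14
  [4→4.5]: (28.40+26.35)/2 × 0.5 = 13.6875
  [4.5→5]: (26.35+24.45)/2 × 0.5 = 12.7
  Sum = 186.5275 µg/mL·h

AUC = 187 µg/mL·h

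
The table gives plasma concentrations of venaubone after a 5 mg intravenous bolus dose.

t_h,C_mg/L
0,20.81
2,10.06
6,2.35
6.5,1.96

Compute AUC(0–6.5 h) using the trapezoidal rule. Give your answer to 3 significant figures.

AUC = 56.8 mg/L·h

Trapezoidal AUC_0→6.5:
  [0→2]: (20.81+10.06)/2 × 2 = 30.87
  [2→6]: (10.06+2.35)/2 × 4 = 24.82
  [6→6.5]: (2.35+1.96)/2 × 0.5 = 1.0775
  Sum = 56.7675 mg/L·h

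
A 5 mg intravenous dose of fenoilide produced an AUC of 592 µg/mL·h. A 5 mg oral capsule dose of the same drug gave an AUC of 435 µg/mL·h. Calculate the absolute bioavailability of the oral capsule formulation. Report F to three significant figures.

F = (AUC_ev / D_ev) / (AUC_iv / D_iv)
  = (435/5) / (592/5)
  = 87 / 118.4 = 0.7348

F = 0.735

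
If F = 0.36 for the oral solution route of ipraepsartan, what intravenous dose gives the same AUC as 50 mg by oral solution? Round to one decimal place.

Systemic exposure from an extravascular dose = F × D_ev, so the equivalent IV dose is F × D_ev.
D_iv = F × D_ev = 0.36 × 50 = 18 mg

D_iv = 18.0 mg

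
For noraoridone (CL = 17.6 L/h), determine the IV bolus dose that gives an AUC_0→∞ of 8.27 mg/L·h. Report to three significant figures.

Dose_iv = CL × AUC_0→∞
     = 17.6 × 8.27 = 145.552 mg

Dose = 146 mg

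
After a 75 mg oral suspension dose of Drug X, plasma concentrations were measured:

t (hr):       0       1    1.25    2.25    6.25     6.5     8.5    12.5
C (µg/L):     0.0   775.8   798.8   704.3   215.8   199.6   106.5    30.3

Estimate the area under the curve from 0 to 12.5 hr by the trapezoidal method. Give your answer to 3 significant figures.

Trapezoidal AUC_0→12.5:
  [0→1]: (0.0+775.8)/2 × 1 = 387.9
  [1→1.25]: (775.8+798.8)/2 × 0.25 = 196.825
  [1.25→2.25]: (798.8+704.3)/2 × 1 = 751.55
  [2.25→6.25]: (704.3+215.8)/2 × 4 = 1840.2
  [6.25→6.5]: (215.8+199.6)/2 × 0.25 = 51.925
  [6.5→8.5]: (199.6+106.5)/2 × 2 = 306.1
  [8.5→12.5]: (106.5+30.3)/2 × 4 = 273.6
  Sum = 3808.1 µg/L·hr

AUC = 3810 µg/L·hr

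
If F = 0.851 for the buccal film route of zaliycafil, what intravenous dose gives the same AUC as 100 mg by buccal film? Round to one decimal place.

D_iv = 85.1 mg

Systemic exposure from an extravascular dose = F × D_ev, so the equivalent IV dose is F × D_ev.
D_iv = F × D_ev = 0.851 × 100 = 85.1 mg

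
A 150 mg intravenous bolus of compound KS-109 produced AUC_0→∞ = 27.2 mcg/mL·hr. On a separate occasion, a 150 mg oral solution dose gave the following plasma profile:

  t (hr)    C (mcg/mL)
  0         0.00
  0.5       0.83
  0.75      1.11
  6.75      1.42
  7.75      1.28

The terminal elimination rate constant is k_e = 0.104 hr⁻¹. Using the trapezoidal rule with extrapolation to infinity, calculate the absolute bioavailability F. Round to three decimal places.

Trapezoidal AUC_0→7.75 (oral solution):
  [0→0.5]: (0.00+0.83)/2 × 0.5 = 0.2075
  [0.5→0.75]: (0.83+1.11)/2 × 0.25 = 0.2425
  [0.75→6.75]: (1.11+1.42)/2 × 6 = 7.59
  [6.75→7.75]: (1.42+1.28)/2 × 1 = 1.35
  Sum = 9.39 mcg/mL·hr
Tail: C_last/k_e = 1.28/0.104 = 12.308
AUC_0→∞ (oral solution) = 9.39 + 12.308 = 21.698 mcg/mL·hr
F = (AUC_ev/D_ev)/(AUC_iv/D_iv) = (21.698/150)/(27.2/150) = 0.144653/0.181333 = 0.7977

F = 0.798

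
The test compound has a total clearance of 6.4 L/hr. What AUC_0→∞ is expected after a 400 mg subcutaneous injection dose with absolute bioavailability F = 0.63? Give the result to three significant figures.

AUC = 39.4 mg/L·hr

AUC_0→∞ = F × Dose / CL
        = 0.63 × 400 / 6.4 = 39.375 mg/L·hr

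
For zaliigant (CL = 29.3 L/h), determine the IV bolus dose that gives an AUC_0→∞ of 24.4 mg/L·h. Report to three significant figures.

Dose = 715 mg

Dose_iv = CL × AUC_0→∞
     = 29.3 × 24.4 = 714.92 mg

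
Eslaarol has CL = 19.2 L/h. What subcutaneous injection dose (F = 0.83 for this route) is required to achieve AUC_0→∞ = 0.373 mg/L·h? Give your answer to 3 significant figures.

Dose = CL × AUC_0→∞ / F
     = 19.2 × 0.373 / 0.83 = 8.62843 mg

Dose = 8.63 mg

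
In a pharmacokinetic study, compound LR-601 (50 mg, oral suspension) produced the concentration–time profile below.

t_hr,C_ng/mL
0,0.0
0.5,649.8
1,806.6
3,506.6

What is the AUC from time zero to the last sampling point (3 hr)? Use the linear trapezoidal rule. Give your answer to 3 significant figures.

AUC = 1840 ng/mL·hr

Trapezoidal AUC_0→3:
  [0→0.5]: (0.0+649.8)/2 × 0.5 = 162.45
  [0.5→1]: (649.8+806.6)/2 × 0.5 = 364.1
  [1→3]: (806.6+506.6)/2 × 2 = 1313.2
  Sum = 1839.75 ng/mL·hr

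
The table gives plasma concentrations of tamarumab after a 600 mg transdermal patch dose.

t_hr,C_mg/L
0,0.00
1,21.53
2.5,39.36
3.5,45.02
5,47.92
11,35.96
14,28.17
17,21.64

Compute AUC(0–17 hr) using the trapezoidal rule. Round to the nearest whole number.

Trapezoidal AUC_0→17:
  [0→1]: (0.00+21.53)/2 × 1 = 10.765
  [1→2.5]: (21.53+39.36)/2 × 1.5 = 45.6675
  [2.5→3.5]: (39.36+45.02)/2 × 1 = 42.19
  [3.5→5]: (45.02+47.92)/2 × 1.5 = 69.705
  [5→11]: (47.92+35.96)/2 × 6 = 251.64
  [11→14]: (35.96+28.17)/2 × 3 = 96.195
  [14→17]: (28.17+21.64)/2 × 3 = 74.715
  Sum = 590.8775 mg/L·hr

AUC = 591 mg/L·hr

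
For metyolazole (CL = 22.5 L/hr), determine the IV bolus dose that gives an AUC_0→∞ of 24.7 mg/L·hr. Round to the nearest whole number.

Dose_iv = CL × AUC_0→∞
     = 22.5 × 24.7 = 555.75 mg

Dose = 556 mg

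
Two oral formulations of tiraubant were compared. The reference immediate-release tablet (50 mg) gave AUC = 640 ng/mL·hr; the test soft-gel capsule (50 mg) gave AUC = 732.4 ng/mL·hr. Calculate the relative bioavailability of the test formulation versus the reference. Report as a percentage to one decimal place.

F_rel = (AUC_test/D_test) / (AUC_ref/D_ref)
      = (732.4/50) / (640/50)
      = 14.648 / 12.8 = 1.1444 = 114.44%

F_rel = 114.4%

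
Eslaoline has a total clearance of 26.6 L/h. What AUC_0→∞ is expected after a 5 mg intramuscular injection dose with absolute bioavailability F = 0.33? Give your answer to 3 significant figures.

AUC_0→∞ = F × Dose / CL
        = 0.33 × 5 / 26.6 = 0.0620301 mg/L·h

AUC = 0.0620 mg/L·h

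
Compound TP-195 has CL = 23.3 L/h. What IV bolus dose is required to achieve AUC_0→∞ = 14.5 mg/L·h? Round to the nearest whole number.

Dose = 338 mg

Dose_iv = CL × AUC_0→∞
     = 23.3 × 14.5 = 337.85 mg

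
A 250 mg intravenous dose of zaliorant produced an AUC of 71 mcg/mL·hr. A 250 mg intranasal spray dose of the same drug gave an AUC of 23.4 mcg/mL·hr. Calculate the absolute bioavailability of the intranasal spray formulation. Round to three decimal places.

F = 0.330

F = (AUC_ev / D_ev) / (AUC_iv / D_iv)
  = (23.4/250) / (71/250)
  = 0.0936 / 0.284 = 0.3296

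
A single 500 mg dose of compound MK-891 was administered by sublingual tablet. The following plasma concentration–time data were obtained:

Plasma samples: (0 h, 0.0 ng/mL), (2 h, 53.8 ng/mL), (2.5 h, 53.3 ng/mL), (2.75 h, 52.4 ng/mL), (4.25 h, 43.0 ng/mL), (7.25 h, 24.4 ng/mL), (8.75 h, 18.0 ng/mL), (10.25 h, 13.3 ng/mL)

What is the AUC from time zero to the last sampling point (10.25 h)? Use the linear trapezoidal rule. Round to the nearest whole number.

Trapezoidal AUC_0→10.25:
  [0→2]: (0.0+53.8)/2 × 2 = 53.8
  [2→2.5]: (53.8+53.3)/2 × 0.5 = 26.775
  [2.5→2.75]: (53.3+52.4)/2 × 0.25 = 13.2125
  [2.75→4.25]: (52.4+43.0)/2 × 1.5 = 71.55
  [4.25→7.25]: (43.0+24.4)/2 × 3 = 101.1
  [7.25→8.75]: (24.4+18.0)/2 × 1.5 = 31.8
  [8.75→10.25]: (18.0+13.3)/2 × 1.5 = 23.475
  Sum = 321.7125 ng/mL·h

AUC = 322 ng/mL·h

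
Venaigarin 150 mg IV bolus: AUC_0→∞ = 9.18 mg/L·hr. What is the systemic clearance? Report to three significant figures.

CL = Dose_iv / AUC_0→∞
   = 150 / 9.18 = 16.3399 L/hr

CL = 16.3 L/hr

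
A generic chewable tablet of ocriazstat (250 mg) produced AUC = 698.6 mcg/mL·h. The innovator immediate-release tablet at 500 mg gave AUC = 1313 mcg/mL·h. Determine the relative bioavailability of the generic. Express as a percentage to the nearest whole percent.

F_rel = (AUC_test/D_test) / (AUC_ref/D_ref)
      = (698.6/250) / (1313/500)
      = 2.7944 / 2.626 = 1.0641 = 106.41%

F_rel = 106%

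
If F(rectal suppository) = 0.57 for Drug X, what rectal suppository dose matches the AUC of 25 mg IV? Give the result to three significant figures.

D_rectal = 43.9 mg

For equal systemic exposure: F × D_ev = D_iv
D_ev = D_iv / F = 25 / 0.57 = 43.8596 mg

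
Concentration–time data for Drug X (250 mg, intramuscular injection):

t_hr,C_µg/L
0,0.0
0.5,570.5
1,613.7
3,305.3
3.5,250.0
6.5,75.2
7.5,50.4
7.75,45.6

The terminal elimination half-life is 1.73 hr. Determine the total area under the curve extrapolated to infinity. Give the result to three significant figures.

Trapezoidal AUC_0→7.75:
  [0→0.5]: (0.0+570.5)/2 × 0.5 = 142.625
  [0.5→1]: (570.5+613.7)/2 × 0.5 = 296.05
  [1→3]: (613.7+305.3)/2 × 2 = 919.0
  [3→3.5]: (305.3+250.0)/2 × 0.5 = 138.825
  [3.5→6.5]: (250.0+75.2)/2 × 3 = 487.8
  [6.5→7.5]: (75.2+50.4)/2 × 1 = 62.8
  [7.5→7.75]: (50.4+45.6)/2 × 0.25 = 12.0
  Sum = 2059.1 µg/L·hr
k_e = ln2 / t½ = 0.693147 / 1.73 = 0.4007 hr^-1
Extrapolated tail: C_last / k_e = 45.6 / 0.4007 = 113.801
AUC_0→∞ = 2059.1 + 113.801 = 2172.901 µg/L·hr

AUC = 2170 µg/L·hr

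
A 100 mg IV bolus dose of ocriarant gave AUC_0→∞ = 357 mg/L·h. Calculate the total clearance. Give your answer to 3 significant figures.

CL = 0.280 L/h

CL = Dose_iv / AUC_0→∞
   = 100 / 357 = 0.280112 L/h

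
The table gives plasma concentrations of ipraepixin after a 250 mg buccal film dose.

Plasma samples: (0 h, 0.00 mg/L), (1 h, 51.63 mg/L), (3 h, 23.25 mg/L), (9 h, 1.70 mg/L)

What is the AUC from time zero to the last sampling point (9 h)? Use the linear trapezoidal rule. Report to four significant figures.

Trapezoidal AUC_0→9:
  [0→1]: (0.00+51.63)/2 × 1 = 25.815
  [1→3]: (51.63+23.25)/2 × 2 = 74.88
  [3→9]: (23.25+1.70)/2 × 6 = 74.85
  Sum = 175.545 mg/L·h

AUC = 175.5 mg/L·h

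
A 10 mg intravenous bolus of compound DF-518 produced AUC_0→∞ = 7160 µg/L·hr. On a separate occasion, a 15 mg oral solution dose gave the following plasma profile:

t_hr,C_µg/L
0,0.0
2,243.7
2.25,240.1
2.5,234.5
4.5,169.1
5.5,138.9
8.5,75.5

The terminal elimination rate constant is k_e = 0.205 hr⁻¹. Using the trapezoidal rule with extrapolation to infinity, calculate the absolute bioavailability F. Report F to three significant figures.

Trapezoidal AUC_0→8.5 (oral solution):
  [0→2]: (0.0+243.7)/2 × 2 = 243.7
  [2→2.25]: (243.7+240.1)/2 × 0.25 = 60.475
  [2.25→2.5]: (240.1+234.5)/2 × 0.25 = 59.325
  [2.5→4.5]: (234.5+169.1)/2 × 2 = 403.6
  [4.5→5.5]: (169.1+138.9)/2 × 1 = 154.0
  [5.5→8.5]: (138.9+75.5)/2 × 3 = 321.6
  Sum = 1242.7 µg/L·hr
Tail: C_last/k_e = 75.5/0.205 = 368.293
AUC_0→∞ (oral solution) = 1242.7 + 368.293 = 1610.993 µg/L·hr
F = (AUC_ev/D_ev)/(AUC_iv/D_iv) = (1610.993/15)/(7160/10) = 107.4/716 = 0.1500

F = 0.150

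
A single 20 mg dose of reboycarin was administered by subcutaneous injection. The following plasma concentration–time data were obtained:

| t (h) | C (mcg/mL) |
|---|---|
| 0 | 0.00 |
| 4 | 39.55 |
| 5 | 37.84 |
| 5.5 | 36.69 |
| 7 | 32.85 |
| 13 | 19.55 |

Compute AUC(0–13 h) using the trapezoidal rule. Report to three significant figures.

AUC = 346 mcg/mL·h

Trapezoidal AUC_0→13:
  [0→4]: (0.00+39.55)/2 × 4 = 79.1
  [4→5]: (39.55+37.84)/2 × 1 = 38.695
  [5→5.5]: (37.84+36.69)/2 × 0.5 = 18.6325
  [5.5→7]: (36.69+32.85)/2 × 1.5 = 52.155
  [7→13]: (32.85+19.55)/2 × 6 = 157.2
  Sum = 345.7825 mcg/mL·h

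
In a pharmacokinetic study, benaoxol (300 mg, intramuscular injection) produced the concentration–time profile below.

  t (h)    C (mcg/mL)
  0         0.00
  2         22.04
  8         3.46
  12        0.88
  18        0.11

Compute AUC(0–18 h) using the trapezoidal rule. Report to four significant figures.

AUC = 110.2 mcg/mL·h

Trapezoidal AUC_0→18:
  [0→2]: (0.00+22.04)/2 × 2 = 22.04
  [2→8]: (22.04+3.46)/2 × 6 = 76.5
  [8→12]: (3.46+0.88)/2 × 4 = 8.68
  [12→18]: (0.88+0.11)/2 × 6 = 2.97
  Sum = 110.19 mcg/mL·h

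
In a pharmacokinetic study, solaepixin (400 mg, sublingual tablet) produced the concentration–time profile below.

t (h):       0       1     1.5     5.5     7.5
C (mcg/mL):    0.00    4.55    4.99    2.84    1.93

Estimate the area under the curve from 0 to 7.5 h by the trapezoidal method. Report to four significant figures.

Trapezoidal AUC_0→7.5:
  [0→1]: (0.00+4.55)/2 × 1 = 2.275
  [1→1.5]: (4.55+4.99)/2 × 0.5 = 2.385
  [1.5→5.5]: (4.99+2.84)/2 × 4 = 15.66
  [5.5→7.5]: (2.84+1.93)/2 × 2 = 4.77
  Sum = 25.09 mcg/mL·h

AUC = 25.09 mcg/mL·h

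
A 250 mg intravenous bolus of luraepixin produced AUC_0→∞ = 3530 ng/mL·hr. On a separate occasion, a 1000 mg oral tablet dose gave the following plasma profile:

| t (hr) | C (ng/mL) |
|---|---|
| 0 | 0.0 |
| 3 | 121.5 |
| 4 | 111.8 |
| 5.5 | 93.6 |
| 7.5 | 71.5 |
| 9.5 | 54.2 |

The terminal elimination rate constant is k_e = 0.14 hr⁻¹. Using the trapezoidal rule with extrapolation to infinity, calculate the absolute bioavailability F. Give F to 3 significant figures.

F = 0.0801

Trapezoidal AUC_0→9.5 (oral tablet):
  [0→3]: (0.0+121.5)/2 × 3 = 182.25
  [3→4]: (121.5+111.8)/2 × 1 = 116.65
  [4→5.5]: (111.8+93.6)/2 × 1.5 = 154.05
  [5.5→7.5]: (93.6+71.5)/2 × 2 = 165.1
  [7.5→9.5]: (71.5+54.2)/2 × 2 = 125.7
  Sum = 743.75 ng/mL·hr
Tail: C_last/k_e = 54.2/0.14 = 387.143
AUC_0→∞ (oral tablet) = 743.75 + 387.143 = 1130.893 ng/mL·hr
F = (AUC_ev/D_ev)/(AUC_iv/D_iv) = (1130.893/1000)/(3530/250) = 1.130893/14.12 = 0.0801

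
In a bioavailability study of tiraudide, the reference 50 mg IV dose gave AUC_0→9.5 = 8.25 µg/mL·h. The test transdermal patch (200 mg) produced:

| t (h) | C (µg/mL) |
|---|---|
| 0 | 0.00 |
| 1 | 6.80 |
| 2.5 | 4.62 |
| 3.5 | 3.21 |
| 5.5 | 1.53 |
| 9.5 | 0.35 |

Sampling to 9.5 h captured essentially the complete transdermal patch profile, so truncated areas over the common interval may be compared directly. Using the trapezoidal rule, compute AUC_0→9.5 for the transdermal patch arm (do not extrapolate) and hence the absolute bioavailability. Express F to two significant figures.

Trapezoidal AUC_0→9.5 (transdermal patch):
  [0→1]: (0.00+6.80)/2 × 1 = 3.4
  [1→2.5]: (6.80+4.62)/2 × 1.5 = 8.565
  [2.5→3.5]: (4.62+3.21)/2 × 1 = 3.915
  [3.5→5.5]: (3.21+1.53)/2 × 2 = 4.74
  [5.5→9.5]: (1.53+0.35)/2 × 4 = 3.76
  Sum = 24.38 µg/mL·h
F = (AUC_ev/D_ev)/(AUC_iv/D_iv) = (24.38/200)/(8.25/50) = 0.1219/0.165 = 0.7388

F = 0.74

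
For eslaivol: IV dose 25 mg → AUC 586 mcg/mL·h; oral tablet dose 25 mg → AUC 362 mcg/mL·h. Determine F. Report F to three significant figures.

F = 0.618

F = (AUC_ev / D_ev) / (AUC_iv / D_iv)
  = (362/25) / (586/25)
  = 14.48 / 23.44 = 0.6177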